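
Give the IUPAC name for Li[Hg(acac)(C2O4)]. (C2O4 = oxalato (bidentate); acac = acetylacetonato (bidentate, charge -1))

The 1 lithium counter-ion carries a total charge of +1, so each complex ion is 1−.
Ligand charges: 1×oxalato (-2 each), 1×acetylacetonato (-1 each); total -3. So Hg + (-3) = 1−, giving Hg = +2.
Ligands are named alphabetically: acetylacetonato before oxalato.
The complex ion is anionic, so mercury takes the -ate form mercurate(II).

lithium (acetylacetonato)oxalatomercurate(II)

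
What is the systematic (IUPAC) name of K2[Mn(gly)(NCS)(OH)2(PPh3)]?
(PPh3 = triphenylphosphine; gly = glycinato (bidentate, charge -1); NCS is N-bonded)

potassium (glycinato)dihydroxoisothiocyanato(triphenylphosphine)manganate(II)

The 2 potassium counter-ions carry a total charge of +2, so each complex ion is 2−.
Ligand charges: 1×triphenylphosphine (neutral), 1×glycinato (-1 each), 2×hydroxo (-1 each), 1×isothiocyanato (-1 each); total -4. So Mn + (-4) = 2−, giving Mn = +2.
Ligands are named alphabetically: glycinato before hydroxo before isothiocyanato before triphenylphosphine.
The complex ion is anionic, so manganese takes the -ate form manganate(II).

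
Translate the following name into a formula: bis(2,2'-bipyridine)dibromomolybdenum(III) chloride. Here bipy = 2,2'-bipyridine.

Ligands: 2 bromo (Br, -1), 2 2,2'-bipyridine (bipy, neutral). Ligand charge sum = -2.
With Mo in oxidation state +3, the complex ion is [Mo...]^1+.
Charge balance with chloride (-1) requires 1 complex ion per 1 chloride.

[Mo(bipy)2Br2]Cl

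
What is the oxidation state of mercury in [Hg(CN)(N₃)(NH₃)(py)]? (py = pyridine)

No counter-ion: the bracketed complex is neutral.
Ligand charges: 1×NH3 neutral; 1×py neutral; 1×N3 = -1; 1×CN = -1; sum -2.
Hg + (-2) = 0 ⇒ Hg is +2.

+2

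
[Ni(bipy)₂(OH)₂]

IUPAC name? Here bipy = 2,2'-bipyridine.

bis(2,2'-bipyridine)dihydroxonickel(II)

There is no counter-ion, so the complex is neutral overall.
Ligand charges: 2×hydroxo (-1 each), 2×2,2'-bipyridine (neutral); total -2. So Ni + (-2) = 0, giving Ni = +2.
Ligands are named alphabetically: bipyridine before hydroxo.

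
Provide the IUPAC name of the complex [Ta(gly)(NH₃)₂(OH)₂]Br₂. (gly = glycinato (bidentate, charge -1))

diammine(glycinato)dihydroxotantalum(V) bromide

The 2 bromide counter-ions carry a total charge of -2, so each complex ion is 2+.
Ligand charges: 1×glycinato (-1 each), 2×ammine (neutral), 2×hydroxo (-1 each); total -3. So Ta + (-3) = 2+, giving Ta = +5.
Ligands are named alphabetically: ammine before glycinato before hydroxo.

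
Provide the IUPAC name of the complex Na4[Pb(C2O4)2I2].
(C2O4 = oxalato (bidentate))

The 4 sodium counter-ions carry a total charge of +4, so each complex ion is 4−.
Ligand charges: 2×oxalato (-2 each), 2×iodo (-1 each); total -6. So Pb + (-6) = 4−, giving Pb = +2.
Ligands are named alphabetically: iodo before oxalato.
The complex ion is anionic, so lead takes the -ate form plumbate(II).

sodium diiododioxalatoplumbate(II)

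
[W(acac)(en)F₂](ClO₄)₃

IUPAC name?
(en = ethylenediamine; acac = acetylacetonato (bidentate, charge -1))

The 3 perchlorate counter-ions carry a total charge of -3, so each complex ion is 3+.
Ligand charges: 2×fluoro (-1 each), 1×ethylenediamine (neutral), 1×acetylacetonato (-1 each); total -3. So W + (-3) = 3+, giving W = +6.
Ligands are named alphabetically: acetylacetonato before ethylenediamine before fluoro.

(acetylacetonato)(ethylenediamine)difluorotungsten(VI) perchlorate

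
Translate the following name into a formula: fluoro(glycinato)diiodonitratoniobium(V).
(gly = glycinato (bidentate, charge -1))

Ligands: 2 iodo (I, -1), 1 glycinato (gly, -1), 1 fluoro (F, -1), 1 nitrato (NO3, -1). Ligand charge sum = -5.
With Nb in oxidation state +5, the complex ion is [Nb...].

[NbF(gly)I2(NO3)]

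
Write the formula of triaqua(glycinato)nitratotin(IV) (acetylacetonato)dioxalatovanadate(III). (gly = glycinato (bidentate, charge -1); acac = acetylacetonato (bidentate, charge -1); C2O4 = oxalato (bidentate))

Cation [Sn…]: ligand charges -2, Sn(IV) ⇒ ion charge 2+.
Anion [V…]: ligand charges -5, V(III) ⇒ ion charge 2−.
One 2+ cation balances one 2− anion.

[Sn(gly)(H2O)3(NO3)][V(acac)(C2O4)2]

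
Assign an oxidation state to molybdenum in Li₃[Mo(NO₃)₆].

3 lithium outside the brackets (+1 each) → the complex ion is 3−.
Ligand charges: 6×NO3 = -6; sum -6.
Mo + (-6) = 3− ⇒ Mo is +3.

+3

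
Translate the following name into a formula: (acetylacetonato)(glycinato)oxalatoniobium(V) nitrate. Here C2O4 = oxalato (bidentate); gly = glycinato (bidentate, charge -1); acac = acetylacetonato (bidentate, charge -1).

[Nb(acac)(C2O4)(gly)]NO3

Ligands: 1 oxalato (C2O4, -2), 1 glycinato (gly, -1), 1 acetylacetonato (acac, -1). Ligand charge sum = -4.
With Nb in oxidation state +5, the complex ion is [Nb...]^1+.
Charge balance with nitrate (-1) requires 1 complex ion per 1 nitrate.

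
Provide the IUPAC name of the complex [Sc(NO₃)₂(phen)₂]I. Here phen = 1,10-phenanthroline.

The 1 iodide counter-ion carries a total charge of -1, so each complex ion is 1+.
Ligand charges: 2×1,10-phenanthroline (neutral), 2×nitrato (-1 each); total -2. So Sc + (-2) = 1+, giving Sc = +3.
Ligands are named alphabetically: nitrato before phenanthroline.

dinitratobis(1,10-phenanthroline)scandium(III) iodide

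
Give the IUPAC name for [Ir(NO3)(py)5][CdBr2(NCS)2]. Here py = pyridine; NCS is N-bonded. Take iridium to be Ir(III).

Both ions are complex: the cation is named first with the plain metal name, the anion second with the -ate form; each ion's ligands are alphabetised independently.
Ir is given as +3; the cation's ligand charges sum to -1, so the complex cation is 2+.
A 1:1 salt means the anion carries the equal and opposite charge, 2−.
Anion: ligand charges sum to -4; for the ion to be 2−, Cd = +2.

nitratopentakis(pyridine)iridium(III) dibromodiisothiocyanatocadmate(II)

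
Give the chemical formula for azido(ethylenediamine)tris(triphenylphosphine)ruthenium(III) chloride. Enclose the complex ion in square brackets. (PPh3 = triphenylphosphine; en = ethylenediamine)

[Ru(en)(N3)(PPh3)3]Cl2

Ligands: 3 triphenylphosphine (PPh3, neutral), 1 azido (N3, -1), 1 ethylenediamine (en, neutral). Ligand charge sum = -1.
With Ru in oxidation state +3, the complex ion is [Ru...]^2+.
Charge balance with chloride (-1) requires 1 complex ion per 2 chloride.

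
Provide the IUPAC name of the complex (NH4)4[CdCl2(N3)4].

The 4 ammonium counter-ions carry a total charge of +4, so each complex ion is 4−.
Ligand charges: 4×azido (-1 each), 2×chloro (-1 each); total -6. So Cd + (-6) = 4−, giving Cd = +2.
Ligands are named alphabetically: azido before chloro.
The complex ion is anionic, so cadmium takes the -ate form cadmate(II).

ammonium tetraazidodichlorocadmate(II)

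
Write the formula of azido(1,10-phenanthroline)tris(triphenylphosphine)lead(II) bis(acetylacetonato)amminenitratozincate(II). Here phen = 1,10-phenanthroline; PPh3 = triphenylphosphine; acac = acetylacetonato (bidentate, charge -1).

[Pb(N3)(phen)(PPh3)3][Zn(acac)2(NH3)(NO3)]

Cation [Pb…]: ligand charges -1, Pb(II) ⇒ ion charge 1+.
Anion [Zn…]: ligand charges -3, Zn(II) ⇒ ion charge 1−.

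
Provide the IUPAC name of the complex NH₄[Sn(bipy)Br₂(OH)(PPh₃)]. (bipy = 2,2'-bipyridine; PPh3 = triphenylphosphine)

ammonium (2,2'-bipyridine)dibromohydroxo(triphenylphosphine)stannate(II)

The 1 ammonium counter-ion carries a total charge of +1, so each complex ion is 1−.
Ligand charges: 2×bromo (-1 each), 1×2,2'-bipyridine (neutral), 1×triphenylphosphine (neutral), 1×hydroxo (-1 each); total -3. So Sn + (-3) = 1−, giving Sn = +2.
The complex ion is anionic, so tin takes the -ate form stannate(II).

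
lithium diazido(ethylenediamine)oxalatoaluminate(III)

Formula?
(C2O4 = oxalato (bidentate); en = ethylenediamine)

Li[Al(C2O4)(en)(N3)2]

Ligands: 1 oxalato (C2O4, -2), 2 azido (N3, -1), 1 ethylenediamine (en, neutral). Ligand charge sum = -4.
Charge balance with lithium (+1) requires 1 complex ion per 1 lithium.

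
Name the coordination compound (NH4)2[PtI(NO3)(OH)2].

The 2 ammonium counter-ions carry a total charge of +2, so each complex ion is 2−.
Ligand charges: 2×hydroxo (-1 each), 1×iodo (-1 each), 1×nitrato (-1 each); total -4. So Pt + (-4) = 2−, giving Pt = +2.
The complex ion is anionic, so platinum takes the -ate form platinate(II).

ammonium dihydroxoiodonitratoplatinate(II)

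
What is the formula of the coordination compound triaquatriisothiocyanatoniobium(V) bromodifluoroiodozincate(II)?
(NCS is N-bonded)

Cation [Nb…]: ligand charges -3, Nb(V) ⇒ ion charge 2+.
Anion [Zn…]: ligand charges -4, Zn(II) ⇒ ion charge 2−.
One 2+ cation balances one 2− anion.

[Nb(H2O)3(NCS)3][ZnBrF2I]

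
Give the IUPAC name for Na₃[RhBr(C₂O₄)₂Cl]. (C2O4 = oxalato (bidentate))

The 3 sodium counter-ions carry a total charge of +3, so each complex ion is 3−.
Ligand charges: 1×chloro (-1 each), 1×bromo (-1 each), 2×oxalato (-2 each); total -6. So Rh + (-6) = 3−, giving Rh = +3.
The complex ion is anionic, so rhodium takes the -ate form rhodate(III).

sodium bromochlorodioxalatorhodate(III)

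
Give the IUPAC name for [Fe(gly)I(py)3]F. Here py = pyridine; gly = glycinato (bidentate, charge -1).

(glycinato)iodotris(pyridine)iron(III) fluoride

The 1 fluoride counter-ion carries a total charge of -1, so each complex ion is 1+.
Ligand charges: 1×iodo (-1 each), 3×pyridine (neutral), 1×glycinato (-1 each); total -2. So Fe + (-2) = 1+, giving Fe = +3.
Ligands are named alphabetically: glycinato before iodo before pyridine.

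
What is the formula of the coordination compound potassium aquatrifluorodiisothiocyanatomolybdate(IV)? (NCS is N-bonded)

K[MoF3(H2O)(NCS)2]

Ligands: 2 isothiocyanato (NCS, -1), 1 aqua (H2O, neutral), 3 fluoro (F, -1). Ligand charge sum = -5.
Charge balance with potassium (+1) requires 1 complex ion per 1 potassium.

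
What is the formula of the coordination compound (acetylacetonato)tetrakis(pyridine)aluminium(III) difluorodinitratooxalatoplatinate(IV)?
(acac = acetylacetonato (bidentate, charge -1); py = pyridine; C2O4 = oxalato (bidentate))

Cation [Al…]: ligand charges -1, Al(III) ⇒ ion charge 2+.
Anion [Pt…]: ligand charges -6, Pt(IV) ⇒ ion charge 2−.
One 2+ cation balances one 2− anion.

[Al(acac)(py)4][Pt(C2O4)F2(NO3)2]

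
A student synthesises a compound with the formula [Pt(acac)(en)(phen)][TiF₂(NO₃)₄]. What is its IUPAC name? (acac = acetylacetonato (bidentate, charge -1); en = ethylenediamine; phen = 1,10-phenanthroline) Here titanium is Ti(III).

Ti is given as +3; the anion's ligand charges sum to -6, so the complex anion is 3−.
A 1:1 salt means the cation carries the equal and opposite charge, 3+.
Cation: ligand charges sum to -1; for the ion to be 3+, Pt = +4.

(acetylacetonato)(ethylenediamine)(1,10-phenanthroline)platinum(IV) difluorotetranitratotitanate(III)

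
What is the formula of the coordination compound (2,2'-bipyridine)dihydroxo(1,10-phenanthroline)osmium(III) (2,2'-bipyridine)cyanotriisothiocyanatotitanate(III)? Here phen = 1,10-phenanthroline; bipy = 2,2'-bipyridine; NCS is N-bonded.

Cation [Os…]: ligand charges -2, Os(III) ⇒ ion charge 1+.
Anion [Ti…]: ligand charges -4, Ti(III) ⇒ ion charge 1−.

[Os(bipy)(OH)2(phen)][Ti(bipy)(CN)(NCS)3]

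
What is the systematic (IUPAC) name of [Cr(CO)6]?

There is no counter-ion, so the complex is neutral overall.
Ligand charges: 6×carbonyl (neutral); total 0. So Cr + (0) = 0, giving Cr = 0.

hexacarbonylchromium(0)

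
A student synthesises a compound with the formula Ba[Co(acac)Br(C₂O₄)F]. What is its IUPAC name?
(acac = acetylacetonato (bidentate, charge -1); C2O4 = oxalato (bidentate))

barium (acetylacetonato)bromofluorooxalatocobaltate(III)

The 1 barium counter-ion carries a total charge of +2, so each complex ion is 2−.
Ligand charges: 1×fluoro (-1 each), 1×bromo (-1 each), 1×acetylacetonato (-1 each), 1×oxalato (-2 each); total -5. So Co + (-5) = 2−, giving Co = +3.
Ligands are named alphabetically: acetylacetonato before bromo before fluoro before oxalato.
The complex ion is anionic, so cobalt takes the -ate form cobaltate(III).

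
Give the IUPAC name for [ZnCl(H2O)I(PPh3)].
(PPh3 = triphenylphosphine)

aquachloroiodo(triphenylphosphine)zinc(II)

There is no counter-ion, so the complex is neutral overall.
Ligand charges: 1×chloro (-1 each), 1×triphenylphosphine (neutral), 1×iodo (-1 each), 1×aqua (neutral); total -2. So Zn + (-2) = 0, giving Zn = +2.
Ligands are named alphabetically: aqua before chloro before iodo before triphenylphosphine.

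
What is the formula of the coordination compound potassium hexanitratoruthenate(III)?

K3[Ru(NO3)6]

Ligands: 6 nitrato (NO3, -1). Ligand charge sum = -6.
With Ru in oxidation state +3, the complex ion is [Ru...]^3−.
Charge balance with potassium (+1) requires 1 complex ion per 3 potassium.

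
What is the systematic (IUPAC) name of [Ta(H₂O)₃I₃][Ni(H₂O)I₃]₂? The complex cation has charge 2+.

triaquatriiodotantalum(V) aquatriiodonickelate(II)

Both ions are complex: the cation is named first with the plain metal name, the anion second with the -ate form; each ion's ligands are alphabetised independently.
The complex cation is given as 2+; its ligand charges sum to -3, so Ta = +5.
With 2 anions per cation, each anion must be 2/2 = 1−.
Anion: ligand charges sum to -3; for the ion to be 1−, Ni = +2.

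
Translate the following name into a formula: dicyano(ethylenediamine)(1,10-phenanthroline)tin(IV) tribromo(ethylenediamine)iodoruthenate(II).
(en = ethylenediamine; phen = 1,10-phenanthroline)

[Sn(CN)2(en)(phen)][RuBr3(en)I]

Cation [Sn…]: ligand charges -2, Sn(IV) ⇒ ion charge 2+.
Anion [Ru…]: ligand charges -4, Ru(II) ⇒ ion charge 2−.
One 2+ cation balances one 2− anion.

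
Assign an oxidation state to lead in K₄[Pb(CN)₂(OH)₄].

+2

4 potassium outside the brackets (+1 each) → the complex ion is 4−.
Ligand charges: 2×CN = -2; 4×OH = -4; sum -6.
Pb + (-6) = 4− ⇒ Pb is +2.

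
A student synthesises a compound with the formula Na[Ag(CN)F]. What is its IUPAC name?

sodium cyanofluoroargentate(I)

The 1 sodium counter-ion carries a total charge of +1, so each complex ion is 1−.
Ligand charges: 1×cyano (-1 each), 1×fluoro (-1 each); total -2. So Ag + (-2) = 1−, giving Ag = +1.
The complex ion is anionic, so silver takes the -ate form argentate(I).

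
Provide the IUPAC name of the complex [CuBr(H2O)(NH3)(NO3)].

There is no counter-ion, so the complex is neutral overall.
Ligand charges: 1×bromo (-1 each), 1×ammine (neutral), 1×nitrato (-1 each), 1×aqua (neutral); total -2. So Cu + (-2) = 0, giving Cu = +2.
Ligands are named alphabetically: ammine before aqua before bromo before nitrato.

ammineaquabromonitratocopper(II)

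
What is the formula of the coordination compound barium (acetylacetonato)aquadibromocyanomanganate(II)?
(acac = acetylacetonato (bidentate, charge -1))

Ligands: 1 aqua (H2O, neutral), 1 acetylacetonato (acac, -1), 2 bromo (Br, -1), 1 cyano (CN, -1). Ligand charge sum = -4.
Charge balance with barium (+2) requires 1 complex ion per 1 barium.

Ba[Mn(acac)Br2(CN)(H2O)]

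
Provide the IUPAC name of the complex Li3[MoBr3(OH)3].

The 3 lithium counter-ions carry a total charge of +3, so each complex ion is 3−.
Ligand charges: 3×bromo (-1 each), 3×hydroxo (-1 each); total -6. So Mo + (-6) = 3−, giving Mo = +3.
Ligands are named alphabetically: bromo before hydroxo.
The complex ion is anionic, so molybdenum takes the -ate form molybdate(III).

lithium tribromotrihydroxomolybdate(III)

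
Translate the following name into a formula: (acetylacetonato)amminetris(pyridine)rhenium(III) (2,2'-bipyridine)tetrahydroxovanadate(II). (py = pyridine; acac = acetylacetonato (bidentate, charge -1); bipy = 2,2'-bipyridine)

[Re(acac)(NH3)(py)3][V(bipy)(OH)4]

Cation [Re…]: ligand charges -1, Re(III) ⇒ ion charge 2+.
Anion [V…]: ligand charges -4, V(II) ⇒ ion charge 2−.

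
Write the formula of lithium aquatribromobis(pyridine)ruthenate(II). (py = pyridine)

Li[RuBr3(H2O)(py)2]

Ligands: 1 aqua (H2O, neutral), 2 pyridine (py, neutral), 3 bromo (Br, -1). Ligand charge sum = -3.
With Ru in oxidation state +2, the complex ion is [Ru...]^1−.
Charge balance with lithium (+1) requires 1 complex ion per 1 lithium.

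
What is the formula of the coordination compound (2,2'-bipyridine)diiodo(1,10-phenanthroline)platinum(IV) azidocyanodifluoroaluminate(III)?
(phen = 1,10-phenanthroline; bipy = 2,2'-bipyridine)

[Pt(bipy)I2(phen)][Al(CN)F2(N3)]2

Cation [Pt…]: ligand charges -2, Pt(IV) ⇒ ion charge 2+.
Anion [Al…]: ligand charges -4, Al(III) ⇒ ion charge 1−.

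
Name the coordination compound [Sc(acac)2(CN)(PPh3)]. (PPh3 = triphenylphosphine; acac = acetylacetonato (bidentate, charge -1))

bis(acetylacetonato)cyano(triphenylphosphine)scandium(III)

There is no counter-ion, so the complex is neutral overall.
Ligand charges: 1×triphenylphosphine (neutral), 1×cyano (-1 each), 2×acetylacetonato (-1 each); total -3. So Sc + (-3) = 0, giving Sc = +3.
Ligands are named alphabetically: acetylacetonato before cyano before triphenylphosphine.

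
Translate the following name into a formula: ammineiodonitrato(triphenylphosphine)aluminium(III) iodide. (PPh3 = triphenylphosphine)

Ligands: 1 iodo (I, -1), 1 ammine (NH3, neutral), 1 nitrato (NO3, -1), 1 triphenylphosphine (PPh3, neutral). Ligand charge sum = -2.
With Al in oxidation state +3, the complex ion is [Al...]^1+.
Charge balance with iodide (-1) requires 1 complex ion per 1 iodide.

[AlI(NH3)(NO3)(PPh3)]I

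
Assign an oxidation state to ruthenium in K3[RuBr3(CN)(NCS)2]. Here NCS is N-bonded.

+3

3 potassium outside the brackets (+1 each) → the complex ion is 3−.
Ligand charges: 1×CN = -1; 3×Br = -3; 2×NCS = -2; sum -6.
Ru + (-6) = 3− ⇒ Ru is +3.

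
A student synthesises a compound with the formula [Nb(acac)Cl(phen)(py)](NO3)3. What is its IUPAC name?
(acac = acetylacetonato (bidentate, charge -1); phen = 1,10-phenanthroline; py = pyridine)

(acetylacetonato)chloro(1,10-phenanthroline)(pyridine)niobium(V) nitrate

The 3 nitrate counter-ions carry a total charge of -3, so each complex ion is 3+.
Ligand charges: 1×acetylacetonato (-1 each), 1×1,10-phenanthroline (neutral), 1×chloro (-1 each), 1×pyridine (neutral); total -2. So Nb + (-2) = 3+, giving Nb = +5.
Ligands are named alphabetically: acetylacetonato before chloro before phenanthroline before pyridine.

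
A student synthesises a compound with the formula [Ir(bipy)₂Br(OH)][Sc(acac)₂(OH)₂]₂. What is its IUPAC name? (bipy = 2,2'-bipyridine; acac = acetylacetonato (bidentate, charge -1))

bis(2,2'-bipyridine)bromohydroxoiridium(IV) bis(acetylacetonato)dihydroxoscandate(III)

Scandium is always +3 in its complexes; the anion's ligand charges sum to -4, so the complex anion is 1−.
With 2 anions per cation, the cation must be 2×1 = 2+.
Cation: ligand charges sum to -2; for the ion to be 2+, Ir = +4.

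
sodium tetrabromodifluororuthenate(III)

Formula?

Na3[RuBr4F2]

Ligands: 4 bromo (Br, -1), 2 fluoro (F, -1). Ligand charge sum = -6.
Charge balance with sodium (+1) requires 1 complex ion per 3 sodium.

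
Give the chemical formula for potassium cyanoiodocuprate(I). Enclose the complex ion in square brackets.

K[Cu(CN)I]

Ligands: 1 cyano (CN, -1), 1 iodo (I, -1). Ligand charge sum = -2.
Charge balance with potassium (+1) requires 1 complex ion per 1 potassium.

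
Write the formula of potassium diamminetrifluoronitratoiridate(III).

Ligands: 1 nitrato (NO3, -1), 2 ammine (NH3, neutral), 3 fluoro (F, -1). Ligand charge sum = -4.
Charge balance with potassium (+1) requires 1 complex ion per 1 potassium.

K[IrF3(NH3)2(NO3)]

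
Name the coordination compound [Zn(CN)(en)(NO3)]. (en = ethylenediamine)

There is no counter-ion, so the complex is neutral overall.
Ligand charges: 1×nitrato (-1 each), 1×ethylenediamine (neutral), 1×cyano (-1 each); total -2. So Zn + (-2) = 0, giving Zn = +2.
Ligands are named alphabetically: cyano before ethylenediamine before nitrato.

cyano(ethylenediamine)nitratozinc(II)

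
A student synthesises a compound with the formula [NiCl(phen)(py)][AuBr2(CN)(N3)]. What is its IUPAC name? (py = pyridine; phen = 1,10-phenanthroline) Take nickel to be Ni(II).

chloro(1,10-phenanthroline)(pyridine)nickel(II) azidodibromocyanoaurate(III)

Ni is given as +2; the cation's ligand charges sum to -1, so the complex cation is 1+.
A 1:1 salt means the anion carries the equal and opposite charge, 1−.
Anion: ligand charges sum to -4; for the ion to be 1−, Au = +3.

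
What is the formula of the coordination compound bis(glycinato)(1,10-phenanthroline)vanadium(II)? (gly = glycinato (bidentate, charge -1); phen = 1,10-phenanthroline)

Ligands: 2 glycinato (gly, -1), 1 1,10-phenanthroline (phen, neutral). Ligand charge sum = -2.
With V in oxidation state +2, the complex ion is [V...].

[V(gly)2(phen)]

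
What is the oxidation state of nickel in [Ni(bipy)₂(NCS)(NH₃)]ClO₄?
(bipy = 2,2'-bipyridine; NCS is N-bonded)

1 perchlorate outside the brackets (-1 each) → the complex ion is 1+.
Ligand charges: 1×NH3 neutral; 2×bipy neutral; 1×NCS = -1; sum -1.
Ni + (-1) = 1+ ⇒ Ni is +2.

+2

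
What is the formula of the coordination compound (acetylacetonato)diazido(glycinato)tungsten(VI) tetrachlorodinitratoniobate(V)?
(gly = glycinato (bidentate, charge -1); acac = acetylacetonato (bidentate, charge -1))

[W(acac)(gly)(N3)2][NbCl4(NO3)2]2

Cation [W…]: ligand charges -4, W(VI) ⇒ ion charge 2+.
Anion [Nb…]: ligand charges -6, Nb(V) ⇒ ion charge 1−.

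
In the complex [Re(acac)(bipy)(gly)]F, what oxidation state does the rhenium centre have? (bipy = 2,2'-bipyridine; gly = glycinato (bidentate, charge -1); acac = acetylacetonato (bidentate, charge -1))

+3

1 fluoride outside the brackets (-1 each) → the complex ion is 1+.
Ligand charges: 1×bipy neutral; 1×gly = -1; 1×acac = -1; sum -2.
Re + (-2) = 1+ ⇒ Re is +3.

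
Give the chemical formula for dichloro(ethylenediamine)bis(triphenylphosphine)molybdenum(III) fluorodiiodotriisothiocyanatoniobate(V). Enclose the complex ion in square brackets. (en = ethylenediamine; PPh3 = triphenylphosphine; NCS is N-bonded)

Cation [Mo…]: ligand charges -2, Mo(III) ⇒ ion charge 1+.
Anion [Nb…]: ligand charges -6, Nb(V) ⇒ ion charge 1−.

[MoCl2(en)(PPh3)2][NbFI2(NCS)3]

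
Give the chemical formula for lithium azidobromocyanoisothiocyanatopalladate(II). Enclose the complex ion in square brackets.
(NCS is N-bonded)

Li2[PdBr(CN)(N3)(NCS)]

Ligands: 1 azido (N3, -1), 1 cyano (CN, -1), 1 isothiocyanato (NCS, -1), 1 bromo (Br, -1). Ligand charge sum = -4.
With Pd in oxidation state +2, the complex ion is [Pd...]^2−.
Charge balance with lithium (+1) requires 1 complex ion per 2 lithium.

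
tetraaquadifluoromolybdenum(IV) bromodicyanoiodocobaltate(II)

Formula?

[MoF2(H2O)4][CoBr(CN)2I]

Cation [Mo…]: ligand charges -2, Mo(IV) ⇒ ion charge 2+.
Anion [Co…]: ligand charges -4, Co(II) ⇒ ion charge 2−.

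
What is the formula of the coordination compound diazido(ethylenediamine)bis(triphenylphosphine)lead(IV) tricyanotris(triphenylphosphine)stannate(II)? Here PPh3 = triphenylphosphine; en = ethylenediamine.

Cation [Pb…]: ligand charges -2, Pb(IV) ⇒ ion charge 2+.
Anion [Sn…]: ligand charges -3, Sn(II) ⇒ ion charge 1−.
One 2+ cation requires 2 of the 1− anion.

[Pb(en)(N3)2(PPh3)2][Sn(CN)3(PPh3)3]2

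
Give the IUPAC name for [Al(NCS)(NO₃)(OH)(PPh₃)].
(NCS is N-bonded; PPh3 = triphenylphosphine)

There is no counter-ion, so the complex is neutral overall.
Ligand charges: 1×nitrato (-1 each), 1×hydroxo (-1 each), 1×isothiocyanato (-1 each), 1×triphenylphosphine (neutral); total -3. So Al + (-3) = 0, giving Al = +3.
Ligands are named alphabetically: hydroxo before isothiocyanato before nitrato before triphenylphosphine.

hydroxoisothiocyanatonitrato(triphenylphosphine)aluminium(III)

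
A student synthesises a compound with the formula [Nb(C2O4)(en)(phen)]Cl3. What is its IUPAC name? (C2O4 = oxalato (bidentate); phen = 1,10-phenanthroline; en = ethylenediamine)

(ethylenediamine)oxalato(1,10-phenanthroline)niobium(V) chloride

The 3 chloride counter-ions carry a total charge of -3, so each complex ion is 3+.
Ligand charges: 1×oxalato (-2 each), 1×1,10-phenanthroline (neutral), 1×ethylenediamine (neutral); total -2. So Nb + (-2) = 3+, giving Nb = +5.
Ligands are named alphabetically: ethylenediamine before oxalato before phenanthroline.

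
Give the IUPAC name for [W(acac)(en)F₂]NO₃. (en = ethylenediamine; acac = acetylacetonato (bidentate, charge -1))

The 1 nitrate counter-ion carries a total charge of -1, so each complex ion is 1+.
Ligand charges: 2×fluoro (-1 each), 1×ethylenediamine (neutral), 1×acetylacetonato (-1 each); total -3. So W + (-3) = 1+, giving W = +4.
Ligands are named alphabetically: acetylacetonato before ethylenediamine before fluoro.

(acetylacetonato)(ethylenediamine)difluorotungsten(IV) nitrate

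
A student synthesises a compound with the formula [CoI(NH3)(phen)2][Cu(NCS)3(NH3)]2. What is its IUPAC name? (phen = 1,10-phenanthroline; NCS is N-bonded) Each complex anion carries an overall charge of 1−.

ammineiodobis(1,10-phenanthroline)cobalt(III) amminetriisothiocyanatocuprate(II)

Both ions are complex: the cation is named first with the plain metal name, the anion second with the -ate form; each ion's ligands are alphabetised independently.
The complex anion is given as 1−; its ligand charges sum to -3, so Cu = +2.
With 2 anions per cation, the cation must be 2×1 = 2+.
Cation: ligand charges sum to -1; for the ion to be 2+, Co = +3.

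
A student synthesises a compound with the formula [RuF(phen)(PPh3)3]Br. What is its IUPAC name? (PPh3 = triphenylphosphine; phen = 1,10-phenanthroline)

fluoro(1,10-phenanthroline)tris(triphenylphosphine)ruthenium(II) bromide

The 1 bromide counter-ion carries a total charge of -1, so each complex ion is 1+.
Ligand charges: 3×triphenylphosphine (neutral), 1×1,10-phenanthroline (neutral), 1×fluoro (-1 each); total -1. So Ru + (-1) = 1+, giving Ru = +2.
Ligands are named alphabetically: fluoro before phenanthroline before triphenylphosphine.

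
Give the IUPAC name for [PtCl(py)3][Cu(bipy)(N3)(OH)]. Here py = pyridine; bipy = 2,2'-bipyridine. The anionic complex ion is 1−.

The complex anion is given as 1−; its ligand charges sum to -2, so Cu = +1.
A 1:1 salt means the cation carries the equal and opposite charge, 1+.
Cation: ligand charges sum to -1; for the ion to be 1+, Pt = +2.

chlorotris(pyridine)platinum(II) azido(2,2'-bipyridine)hydroxocuprate(I)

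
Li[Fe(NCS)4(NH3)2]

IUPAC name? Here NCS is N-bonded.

The 1 lithium counter-ion carries a total charge of +1, so each complex ion is 1−.
Ligand charges: 2×ammine (neutral), 4×isothiocyanato (-1 each); total -4. So Fe + (-4) = 1−, giving Fe = +3.
Ligands are named alphabetically: ammine before isothiocyanato.
The complex ion is anionic, so iron takes the -ate form ferrate(III).

lithium diamminetetraisothiocyanatoferrate(III)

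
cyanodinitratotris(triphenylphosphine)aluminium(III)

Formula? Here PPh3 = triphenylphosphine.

Ligands: 3 triphenylphosphine (PPh3, neutral), 2 nitrato (NO3, -1), 1 cyano (CN, -1). Ligand charge sum = -3.
With Al in oxidation state +3, the complex ion is [Al...].

[Al(CN)(NO3)2(PPh3)3]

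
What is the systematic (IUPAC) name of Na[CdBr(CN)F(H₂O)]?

The 1 sodium counter-ion carries a total charge of +1, so each complex ion is 1−.
Ligand charges: 1×bromo (-1 each), 1×fluoro (-1 each), 1×aqua (neutral), 1×cyano (-1 each); total -3. So Cd + (-3) = 1−, giving Cd = +2.
Ligands are named alphabetically: aqua before bromo before cyano before fluoro.
The complex ion is anionic, so cadmium takes the -ate form cadmate(II).

sodium aquabromocyanofluorocadmate(II)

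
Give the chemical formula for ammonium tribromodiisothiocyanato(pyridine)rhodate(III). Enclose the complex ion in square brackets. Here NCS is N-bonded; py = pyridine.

Ligands: 2 isothiocyanato (NCS, -1), 3 bromo (Br, -1), 1 pyridine (py, neutral). Ligand charge sum = -5.
Charge balance with ammonium (+1) requires 1 complex ion per 2 ammonium.

(NH4)2[RhBr3(NCS)2(py)]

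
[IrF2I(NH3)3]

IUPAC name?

There is no counter-ion, so the complex is neutral overall.
Ligand charges: 2×fluoro (-1 each), 1×iodo (-1 each), 3×ammine (neutral); total -3. So Ir + (-3) = 0, giving Ir = +3.
Ligands are named alphabetically: ammine before fluoro before iodo.

triamminedifluoroiodoiridium(III)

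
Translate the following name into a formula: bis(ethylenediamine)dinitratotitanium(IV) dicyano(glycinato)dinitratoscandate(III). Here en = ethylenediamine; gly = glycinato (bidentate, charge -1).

Cation [Ti…]: ligand charges -2, Ti(IV) ⇒ ion charge 2+.
Anion [Sc…]: ligand charges -5, Sc(III) ⇒ ion charge 2−.

[Ti(en)2(NO3)2][Sc(CN)2(gly)(NO3)2]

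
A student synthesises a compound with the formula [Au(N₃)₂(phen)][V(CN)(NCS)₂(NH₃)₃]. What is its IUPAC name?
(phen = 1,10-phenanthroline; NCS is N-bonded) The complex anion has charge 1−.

diazido(1,10-phenanthroline)gold(III) triamminecyanodiisothiocyanatovanadate(II)

Both ions are complex: the cation is named first with the plain metal name, the anion second with the -ate form; each ion's ligands are alphabetised independently.
The complex anion is given as 1−; its ligand charges sum to -3, so V = +2.
A 1:1 salt means the cation carries the equal and opposite charge, 1+.
Cation: ligand charges sum to -2; for the ion to be 1+, Au = +3.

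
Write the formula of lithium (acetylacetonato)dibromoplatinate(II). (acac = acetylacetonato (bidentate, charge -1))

Ligands: 2 bromo (Br, -1), 1 acetylacetonato (acac, -1). Ligand charge sum = -3.
With Pt in oxidation state +2, the complex ion is [Pt...]^1−.
Charge balance with lithium (+1) requires 1 complex ion per 1 lithium.

Li[Pt(acac)Br2]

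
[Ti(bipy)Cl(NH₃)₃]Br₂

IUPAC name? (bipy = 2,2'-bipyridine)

triammine(2,2'-bipyridine)chlorotitanium(III) bromide

The 2 bromide counter-ions carry a total charge of -2, so each complex ion is 2+.
Ligand charges: 1×2,2'-bipyridine (neutral), 3×ammine (neutral), 1×chloro (-1 each); total -1. So Ti + (-1) = 2+, giving Ti = +3.
Ligands are named alphabetically: ammine before bipyridine before chloro.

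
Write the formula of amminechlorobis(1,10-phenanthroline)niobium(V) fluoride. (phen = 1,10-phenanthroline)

[NbCl(NH3)(phen)2]F4

Ligands: 1 chloro (Cl, -1), 2 1,10-phenanthroline (phen, neutral), 1 ammine (NH3, neutral). Ligand charge sum = -1.
Charge balance with fluoride (-1) requires 1 complex ion per 4 fluoride.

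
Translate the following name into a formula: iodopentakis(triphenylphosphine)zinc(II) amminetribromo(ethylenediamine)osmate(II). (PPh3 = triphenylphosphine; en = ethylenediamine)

[ZnI(PPh3)5][OsBr3(en)(NH3)]

Cation [Zn…]: ligand charges -1, Zn(II) ⇒ ion charge 1+.
Anion [Os…]: ligand charges -3, Os(II) ⇒ ion charge 1−.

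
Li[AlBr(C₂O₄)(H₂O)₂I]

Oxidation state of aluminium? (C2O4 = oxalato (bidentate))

+3

1 lithium outside the brackets (+1 each) → the complex ion is 1−.
Ligand charges: 1×I = -1; 1×C2O4 = -2; 2×H2O neutral; 1×Br = -1; sum -4.
Al + (-4) = 1− ⇒ Al is +3.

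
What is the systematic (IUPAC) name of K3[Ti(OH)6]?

The 3 potassium counter-ions carry a total charge of +3, so each complex ion is 3−.
Ligand charges: 6×hydroxo (-1 each); total -6. So Ti + (-6) = 3−, giving Ti = +3.
The complex ion is anionic, so titanium takes the -ate form titanate(III).

potassium hexahydroxotitanate(III)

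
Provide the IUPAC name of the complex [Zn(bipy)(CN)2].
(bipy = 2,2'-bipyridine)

(2,2'-bipyridine)dicyanozinc(II)

There is no counter-ion, so the complex is neutral overall.
Ligand charges: 1×2,2'-bipyridine (neutral), 2×cyano (-1 each); total -2. So Zn + (-2) = 0, giving Zn = +2.
Ligands are named alphabetically: bipyridine before cyano.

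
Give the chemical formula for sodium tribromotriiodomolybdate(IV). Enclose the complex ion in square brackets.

Na2[MoBr3I3]

Ligands: 3 bromo (Br, -1), 3 iodo (I, -1). Ligand charge sum = -6.
With Mo in oxidation state +4, the complex ion is [Mo...]^2−.
Charge balance with sodium (+1) requires 1 complex ion per 2 sodium.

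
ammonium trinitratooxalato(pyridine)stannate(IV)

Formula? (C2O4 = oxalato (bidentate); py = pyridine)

Ligands: 3 nitrato (NO3, -1), 1 oxalato (C2O4, -2), 1 pyridine (py, neutral). Ligand charge sum = -5.
Charge balance with ammonium (+1) requires 1 complex ion per 1 ammonium.

NH4[Sn(C2O4)(NO3)3(py)]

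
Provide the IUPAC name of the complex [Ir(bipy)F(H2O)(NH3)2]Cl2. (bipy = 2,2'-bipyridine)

The 2 chloride counter-ions carry a total charge of -2, so each complex ion is 2+.
Ligand charges: 1×2,2'-bipyridine (neutral), 1×aqua (neutral), 2×ammine (neutral), 1×fluoro (-1 each); total -1. So Ir + (-1) = 2+, giving Ir = +3.
Ligands are named alphabetically: ammine before aqua before bipyridine before fluoro.

diammineaqua(2,2'-bipyridine)fluoroiridium(III) chloride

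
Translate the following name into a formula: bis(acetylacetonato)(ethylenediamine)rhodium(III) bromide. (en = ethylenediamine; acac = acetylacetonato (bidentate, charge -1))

Ligands: 1 ethylenediamine (en, neutral), 2 acetylacetonato (acac, -1). Ligand charge sum = -2.
With Rh in oxidation state +3, the complex ion is [Rh...]^1+.
Charge balance with bromide (-1) requires 1 complex ion per 1 bromide.

[Rh(acac)2(en)]Br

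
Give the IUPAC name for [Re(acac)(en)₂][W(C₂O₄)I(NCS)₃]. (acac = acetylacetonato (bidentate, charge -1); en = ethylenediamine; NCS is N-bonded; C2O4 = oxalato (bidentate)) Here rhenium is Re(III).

(acetylacetonato)bis(ethylenediamine)rhenium(III) iodotriisothiocyanatooxalatotungstate(IV)

Both ions are complex: the cation is named first with the plain metal name, the anion second with the -ate form; each ion's ligands are alphabetised independently.
Re is given as +3; the cation's ligand charges sum to -1, so the complex cation is 2+.
A 1:1 salt means the anion carries the equal and opposite charge, 2−.
Anion: ligand charges sum to -6; for the ion to be 2−, W = +4.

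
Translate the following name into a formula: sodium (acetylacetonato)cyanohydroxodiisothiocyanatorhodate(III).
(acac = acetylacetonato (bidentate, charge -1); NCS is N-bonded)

Na2[Rh(acac)(CN)(NCS)2(OH)]

Ligands: 1 acetylacetonato (acac, -1), 2 isothiocyanato (NCS, -1), 1 hydroxo (OH, -1), 1 cyano (CN, -1). Ligand charge sum = -5.
With Rh in oxidation state +3, the complex ion is [Rh...]^2−.
Charge balance with sodium (+1) requires 1 complex ion per 2 sodium.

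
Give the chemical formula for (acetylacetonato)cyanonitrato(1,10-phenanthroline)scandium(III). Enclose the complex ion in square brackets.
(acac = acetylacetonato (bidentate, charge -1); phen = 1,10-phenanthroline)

[Sc(acac)(CN)(NO3)(phen)]

Ligands: 1 nitrato (NO3, -1), 1 acetylacetonato (acac, -1), 1 cyano (CN, -1), 1 1,10-phenanthroline (phen, neutral). Ligand charge sum = -3.
With Sc in oxidation state +3, the complex ion is [Sc...].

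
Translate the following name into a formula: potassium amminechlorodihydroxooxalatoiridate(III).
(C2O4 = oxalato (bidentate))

Ligands: 2 hydroxo (OH, -1), 1 oxalato (C2O4, -2), 1 chloro (Cl, -1), 1 ammine (NH3, neutral). Ligand charge sum = -5.
With Ir in oxidation state +3, the complex ion is [Ir...]^2−.
Charge balance with potassium (+1) requires 1 complex ion per 2 potassium.

K2[Ir(C2O4)Cl(NH3)(OH)2]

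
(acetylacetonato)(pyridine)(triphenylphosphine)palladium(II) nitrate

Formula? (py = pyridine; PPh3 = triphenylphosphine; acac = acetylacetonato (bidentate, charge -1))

Ligands: 1 pyridine (py, neutral), 1 triphenylphosphine (PPh3, neutral), 1 acetylacetonato (acac, -1). Ligand charge sum = -1.
With Pd in oxidation state +2, the complex ion is [Pd...]^1+.
Charge balance with nitrate (-1) requires 1 complex ion per 1 nitrate.

[Pd(acac)(PPh3)(py)]NO3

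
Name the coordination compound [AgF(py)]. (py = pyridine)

fluoro(pyridine)silver(I)

There is no counter-ion, so the complex is neutral overall.
Ligand charges: 1×fluoro (-1 each), 1×pyridine (neutral); total -1. So Ag + (-1) = 0, giving Ag = +1.
Ligands are named alphabetically: fluoro before pyridine.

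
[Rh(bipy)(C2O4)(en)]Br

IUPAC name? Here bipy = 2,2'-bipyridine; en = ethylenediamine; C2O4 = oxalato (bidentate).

(2,2'-bipyridine)(ethylenediamine)oxalatorhodium(III) bromide

The 1 bromide counter-ion carries a total charge of -1, so each complex ion is 1+.
Ligand charges: 1×2,2'-bipyridine (neutral), 1×ethylenediamine (neutral), 1×oxalato (-2 each); total -2. So Rh + (-2) = 1+, giving Rh = +3.
Ligands are named alphabetically: bipyridine before ethylenediamine before oxalato.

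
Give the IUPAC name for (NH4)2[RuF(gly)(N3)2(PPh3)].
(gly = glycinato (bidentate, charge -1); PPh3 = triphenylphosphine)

ammonium diazidofluoro(glycinato)(triphenylphosphine)ruthenate(II)

The 2 ammonium counter-ions carry a total charge of +2, so each complex ion is 2−.
Ligand charges: 1×fluoro (-1 each), 1×glycinato (-1 each), 2×azido (-1 each), 1×triphenylphosphine (neutral); total -4. So Ru + (-4) = 2−, giving Ru = +2.
The complex ion is anionic, so ruthenium takes the -ate form ruthenate(II).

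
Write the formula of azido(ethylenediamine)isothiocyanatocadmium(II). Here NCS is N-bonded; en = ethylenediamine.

[Cd(en)(N3)(NCS)]

Ligands: 1 isothiocyanato (NCS, -1), 1 ethylenediamine (en, neutral), 1 azido (N3, -1). Ligand charge sum = -2.
With Cd in oxidation state +2, the complex ion is [Cd...].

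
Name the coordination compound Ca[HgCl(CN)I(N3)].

The 1 calcium counter-ion carries a total charge of +2, so each complex ion is 2−.
Ligand charges: 1×iodo (-1 each), 1×azido (-1 each), 1×cyano (-1 each), 1×chloro (-1 each); total -4. So Hg + (-4) = 2−, giving Hg = +2.
The complex ion is anionic, so mercury takes the -ate form mercurate(II).

calcium azidochlorocyanoiodomercurate(II)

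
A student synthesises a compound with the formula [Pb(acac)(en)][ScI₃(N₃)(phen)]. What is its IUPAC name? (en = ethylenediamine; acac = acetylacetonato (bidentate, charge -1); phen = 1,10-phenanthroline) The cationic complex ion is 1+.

(acetylacetonato)(ethylenediamine)lead(II) azidotriiodo(1,10-phenanthroline)scandate(III)

The complex cation is given as 1+; its ligand charges sum to -1, so Pb = +2.
A 1:1 salt means the anion carries the equal and opposite charge, 1−.
Anion: ligand charges sum to -4; for the ion to be 1−, Sc = +3.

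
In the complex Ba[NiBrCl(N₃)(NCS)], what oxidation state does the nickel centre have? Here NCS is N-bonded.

1 barium outside the brackets (+2 each) → the complex ion is 2−.
Ligand charges: 1×Cl = -1; 1×N3 = -1; 1×NCS = -1; 1×Br = -1; sum -4.
Ni + (-4) = 2− ⇒ Ni is +2.

+2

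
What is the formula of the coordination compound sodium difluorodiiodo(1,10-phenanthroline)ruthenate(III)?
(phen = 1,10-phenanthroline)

Na[RuF2I2(phen)]

Ligands: 1 1,10-phenanthroline (phen, neutral), 2 fluoro (F, -1), 2 iodo (I, -1). Ligand charge sum = -4.
Charge balance with sodium (+1) requires 1 complex ion per 1 sodium.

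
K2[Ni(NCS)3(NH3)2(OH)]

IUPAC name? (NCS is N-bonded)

potassium diamminehydroxotriisothiocyanatonickelate(II)

The 2 potassium counter-ions carry a total charge of +2, so each complex ion is 2−.
Ligand charges: 1×hydroxo (-1 each), 2×ammine (neutral), 3×isothiocyanato (-1 each); total -4. So Ni + (-4) = 2−, giving Ni = +2.
Ligands are named alphabetically: ammine before hydroxo before isothiocyanato.
The complex ion is anionic, so nickel takes the -ate form nickelate(II).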